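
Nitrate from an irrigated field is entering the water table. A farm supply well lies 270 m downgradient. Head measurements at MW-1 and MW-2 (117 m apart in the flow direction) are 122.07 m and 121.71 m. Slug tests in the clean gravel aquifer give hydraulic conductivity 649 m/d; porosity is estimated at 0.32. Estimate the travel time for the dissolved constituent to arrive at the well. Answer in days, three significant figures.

Hydraulic gradient i = (122.07 − 121.71) / 117 = 0.36 / 117 = 0.003077
Specific discharge q = 649 × 0.003077 = 1.997 m/d
Average linear velocity = 1.997 / 0.32 = 6.240 m/d
t = L / v = 270 / 6.240 = 43.27 d

43.3 days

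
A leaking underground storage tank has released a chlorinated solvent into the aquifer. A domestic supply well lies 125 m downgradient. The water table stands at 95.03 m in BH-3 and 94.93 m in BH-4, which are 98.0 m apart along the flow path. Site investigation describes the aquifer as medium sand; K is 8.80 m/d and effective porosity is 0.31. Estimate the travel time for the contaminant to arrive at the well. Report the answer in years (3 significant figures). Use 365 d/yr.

Hydraulic gradient i = (95.03 − 94.93) / 98.0 = 0.10 / 98.0 = 0.001020
Darcy flux q = K·i = 8.80 × 0.001020 = 0.008980 m/d
v = Ki/n = 8.80·0.001020/0.31 = 0.02897 m/d
t = L / v = 125 / 0.02897 = 4315 d
   = 4315 / 365 = 11.8 yr

11.8 years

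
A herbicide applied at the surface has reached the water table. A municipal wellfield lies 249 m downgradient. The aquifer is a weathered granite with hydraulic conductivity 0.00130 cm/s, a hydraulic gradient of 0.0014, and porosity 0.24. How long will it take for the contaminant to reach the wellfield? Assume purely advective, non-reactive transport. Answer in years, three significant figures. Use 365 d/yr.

K = 0.00130 cm/s × 864 = 1.123 m/d
q = Ki = 1.123 × 0.0014 = 0.001572 m/d
Average linear velocity = 0.001572 / 0.24 = 0.006552 m/d
t = L / v = 249 / 0.006552 = 38000 d
   = 38000 / 365 = 104 yr

104 years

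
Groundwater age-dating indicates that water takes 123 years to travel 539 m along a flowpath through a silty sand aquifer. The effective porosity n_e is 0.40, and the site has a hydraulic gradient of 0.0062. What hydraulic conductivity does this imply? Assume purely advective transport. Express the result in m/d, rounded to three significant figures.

t = 123 years = 44900 d
v = L / t = 539 / 44900 = 0.01201 m/d
K = v · n / i = 0.01201 × 0.40 / 0.0062 = 0.775 m/d

0.775 m/d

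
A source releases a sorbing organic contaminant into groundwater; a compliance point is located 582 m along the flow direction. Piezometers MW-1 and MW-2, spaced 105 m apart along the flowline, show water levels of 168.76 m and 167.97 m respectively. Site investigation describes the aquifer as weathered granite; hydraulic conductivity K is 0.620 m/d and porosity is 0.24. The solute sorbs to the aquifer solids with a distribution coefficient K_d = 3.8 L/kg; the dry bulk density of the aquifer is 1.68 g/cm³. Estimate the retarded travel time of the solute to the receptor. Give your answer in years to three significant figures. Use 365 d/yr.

Hydraulic gradient i = (168.76 − 167.97) / 105 = 0.79 / 105 = 0.007524
Darcy flux q = K·i = 0.620 × 0.007524 = 0.004665 m/d
v = Ki/n = 0.620·0.007524/0.24 = 0.01944 m/d
Retardation R = 1 + ρ_b·K_d/n = 1 + 1.68×3.8/0.24 = 27.60
Contaminant velocity v_c = v/R = 0.01944/27.60 = 7.042e-4 m/d
t = L/v_c = 582/7.042e-4 = 826400 d
   = 826400/365 = 2260 yr

2260 years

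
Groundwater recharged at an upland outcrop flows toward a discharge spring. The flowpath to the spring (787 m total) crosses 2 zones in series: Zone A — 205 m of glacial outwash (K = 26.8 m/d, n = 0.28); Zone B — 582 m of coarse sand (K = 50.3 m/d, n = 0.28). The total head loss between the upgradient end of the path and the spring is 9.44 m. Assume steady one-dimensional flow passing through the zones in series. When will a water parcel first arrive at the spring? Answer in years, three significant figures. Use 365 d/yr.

1.23 years

Steady 1-D flow in series ⇒ the Darcy flux q is identical in every zone and the zone head losses add (resistances L/K in series).
Σ(L/K) = 205/26.8 + 582/50.3 = 7.649 + 11.57 = 19.22 d
q = ΔH / Σ(L/K) = 9.44 / 19.22 = 0.4912 m/d (same in every zone)
Zone A: v = q/n = 0.4912/0.28 = 1.754 m/d → t_A = 205/1.754 = 116.9 d
Zone B: v = q/n = 0.4912/0.28 = 1.754 m/d → t_B = 582/1.754 = 331.8 d
Total t = 116.9 + 331.8 = 448.7 d
   = 448.7 / 365 = 1.23 yr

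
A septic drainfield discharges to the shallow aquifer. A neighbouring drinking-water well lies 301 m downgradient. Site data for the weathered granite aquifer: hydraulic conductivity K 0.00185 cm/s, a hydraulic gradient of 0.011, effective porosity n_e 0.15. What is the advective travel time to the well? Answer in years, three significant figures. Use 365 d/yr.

K = 0.00185 cm/s × 864 = 1.598 m/d
Specific discharge q = 1.598 × 0.011 = 0.01758 m/d
Seepage velocity v = q / n = 0.01758 / 0.15 = 0.1172 m/d
t = L / v = 301 / 0.1172 = 2568 d
   = 2568 / 365 = 7.04 yr

7.04 years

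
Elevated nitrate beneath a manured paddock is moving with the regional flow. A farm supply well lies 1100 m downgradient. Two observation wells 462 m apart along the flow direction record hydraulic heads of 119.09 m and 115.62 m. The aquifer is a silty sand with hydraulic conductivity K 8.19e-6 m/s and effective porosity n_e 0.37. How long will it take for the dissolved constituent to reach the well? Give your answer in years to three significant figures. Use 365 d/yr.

210 years

Hydraulic gradient i = (119.09 − 115.62) / 462 = 3.47 / 462 = 0.007511
K = 8.19e-6 m/s × 86400 s/d = 0.7076 m/d
q = Ki = 0.7076 × 0.007511 = 0.005315 m/d
v_s = q/n_e = 0.005315/0.37 = 0.01436 m/d
t = L / v = 1100 / 0.01436 = 76580 d
   = 76580 / 365 = 210 yr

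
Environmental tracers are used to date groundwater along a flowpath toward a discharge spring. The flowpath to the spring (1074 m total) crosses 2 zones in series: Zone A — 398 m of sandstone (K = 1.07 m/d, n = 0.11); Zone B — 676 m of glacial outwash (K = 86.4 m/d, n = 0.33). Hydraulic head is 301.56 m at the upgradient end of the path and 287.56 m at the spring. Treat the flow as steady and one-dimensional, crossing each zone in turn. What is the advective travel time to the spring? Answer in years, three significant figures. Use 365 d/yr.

Total head drop ΔH = 301.56 − 287.56 = 14.00 m
Steady 1-D flow in series ⇒ the Darcy flux q is identical in every zone and the zone head losses add (resistances L/K in series).
Σ(L/K) = 398/1.07 + 676/86.4 = 372.0 + 7.824 = 379.8 d
q = ΔH / Σ(L/K) = 14.00 / 379.8 = 0.03686 m/d (same in every zone)
Zone A: v = q/n = 0.03686/0.11 = 0.3351 m/d → t_A = 398/0.3351 = 1188 d
Zone B: v = q/n = 0.03686/0.33 = 0.1117 m/d → t_B = 676/0.1117 = 6052 d
Total t = 1188 + 6052 = 7239 d
   = 7239 / 365 = 19.8 yr

19.8 years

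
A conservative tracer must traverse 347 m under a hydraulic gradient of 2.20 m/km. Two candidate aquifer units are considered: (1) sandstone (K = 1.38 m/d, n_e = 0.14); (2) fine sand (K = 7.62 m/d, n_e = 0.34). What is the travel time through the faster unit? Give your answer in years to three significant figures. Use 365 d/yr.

19.3 years

Unit 1 (sandstone): v = 1.38×0.0022/0.14 = 0.02169 m/d, t = 347/0.02169 = 16000 d
Unit 2 (fine sand): v = 7.62×0.0022/0.34 = 0.04931 m/d, t = 347/0.04931 = 7038 d
Faster: 7038 d / 365 = 19.3 yr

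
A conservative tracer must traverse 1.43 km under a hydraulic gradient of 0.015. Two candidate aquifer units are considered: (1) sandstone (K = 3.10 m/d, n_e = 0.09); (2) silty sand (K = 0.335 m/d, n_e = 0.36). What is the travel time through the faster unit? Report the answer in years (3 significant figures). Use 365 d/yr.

7.58 years

Unit 1 (sandstone): v = 3.10×0.015/0.09 = 0.5167 m/d, t = 1430/0.5167 = 2768 d
Unit 2 (silty sand): v = 0.335×0.015/0.36 = 0.01396 m/d, t = 1430/0.01396 = 102400 d
Faster: 2768 d / 365 = 7.58 yr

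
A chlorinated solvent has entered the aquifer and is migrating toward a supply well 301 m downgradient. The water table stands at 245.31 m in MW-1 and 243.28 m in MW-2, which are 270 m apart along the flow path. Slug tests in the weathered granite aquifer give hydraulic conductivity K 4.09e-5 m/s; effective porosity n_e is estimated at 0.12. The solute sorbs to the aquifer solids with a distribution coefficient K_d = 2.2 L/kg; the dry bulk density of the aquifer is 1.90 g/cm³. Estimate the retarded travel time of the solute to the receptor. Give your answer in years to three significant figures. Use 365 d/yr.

Hydraulic gradient i = (245.31 − 243.28) / 270 = 2.03 / 270 = 0.007519
K = 4.09e-5 m/s × 86400 s/d = 3.534 m/d
Specific discharge q = 3.534 × 0.007519 = 0.02657 m/d
Seepage velocity v = q / n = 0.02657 / 0.12 = 0.2214 m/d
Retardation R = 1 + ρ_b·K_d/n = 1 + 1.90×2.2/0.12 = 35.83
Contaminant velocity v_c = v/R = 0.2214/35.83 = 0.006179 m/d
t = L/v_c = 301/0.006179 = 48720 d
   = 48720/365 = 133 yr

133 years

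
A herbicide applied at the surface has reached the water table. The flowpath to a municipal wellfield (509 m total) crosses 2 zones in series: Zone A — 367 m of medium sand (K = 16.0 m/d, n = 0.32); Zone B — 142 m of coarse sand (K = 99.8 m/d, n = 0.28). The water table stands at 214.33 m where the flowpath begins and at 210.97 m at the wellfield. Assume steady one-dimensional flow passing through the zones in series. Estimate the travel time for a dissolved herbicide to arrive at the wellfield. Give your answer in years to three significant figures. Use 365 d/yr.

3.12 years

Total head drop ΔH = 214.33 − 210.97 = 3.36 m
Steady 1-D flow in series ⇒ the Darcy flux q is identical in every zone and the zone head losses add (resistances L/K in series).
Σ(L/K) = 367/16.0 + 142/99.8 = 22.94 + 1.423 = 24.36 d
q = ΔH / Σ(L/K) = 3.36 / 24.36 = 0.1379 m/d (same in every zone)
Zone A: v = q/n = 0.1379/0.32 = 0.4310 m/d → t_A = 367/0.4310 = 851.5 d
Zone B: v = q/n = 0.1379/0.28 = 0.4926 m/d → t_B = 142/0.4926 = 288.3 d
Total t = 851.5 + 288.3 = 1140 d
   = 1140 / 365 = 3.12 yr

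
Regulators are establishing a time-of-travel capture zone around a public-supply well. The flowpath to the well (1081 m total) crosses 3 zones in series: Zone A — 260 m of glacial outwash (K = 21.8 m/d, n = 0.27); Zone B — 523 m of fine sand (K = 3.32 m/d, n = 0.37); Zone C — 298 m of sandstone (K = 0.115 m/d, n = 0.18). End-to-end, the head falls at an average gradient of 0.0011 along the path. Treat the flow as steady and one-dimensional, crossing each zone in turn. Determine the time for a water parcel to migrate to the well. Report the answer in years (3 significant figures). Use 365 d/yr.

2020 years

Continuity: the same q passes through each zone, so ΔH = q·Σ(L_j/K_j) — the zones act as resistances in series.
Σ(L/K) = 260/21.8 + 523/3.32 + 298/0.115 = 11.93 + 157.5 + 2591 = 2761 d
K_eq = L_total / Σ(L/K) = 1081 / 2761 = 0.3916 m/d
q = K_eq · i = 0.3916 × 0.0011 = 4.307e-4 m/d (same in every zone)
Zone A: v = q/n = 4.307e-4/0.27 = 0.001595 m/d → t_A = 260/0.001595 = 163000 d
Zone B: v = q/n = 4.307e-4/0.37 = 0.001164 m/d → t_B = 523/0.001164 = 449300 d
Zone C: v = q/n = 4.307e-4/0.18 = 0.002393 m/d → t_C = 298/0.002393 = 124500 d
Total t = 163000 + 449300 + 124500 = 736800 d
   = 736800 / 365 = 2020 yr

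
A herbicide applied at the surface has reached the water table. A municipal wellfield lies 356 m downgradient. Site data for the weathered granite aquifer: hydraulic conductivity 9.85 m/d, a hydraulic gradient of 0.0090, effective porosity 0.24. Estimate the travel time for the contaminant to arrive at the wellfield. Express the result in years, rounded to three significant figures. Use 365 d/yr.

2.64 years

Darcy flux q = K·i = 9.85 × 0.0090 = 0.08865 m/d
Seepage velocity v = q / n = 0.08865 / 0.24 = 0.3694 m/d
t = L / v = 356 / 0.3694 = 963.8 d
   = 963.8 / 365 = 2.64 yr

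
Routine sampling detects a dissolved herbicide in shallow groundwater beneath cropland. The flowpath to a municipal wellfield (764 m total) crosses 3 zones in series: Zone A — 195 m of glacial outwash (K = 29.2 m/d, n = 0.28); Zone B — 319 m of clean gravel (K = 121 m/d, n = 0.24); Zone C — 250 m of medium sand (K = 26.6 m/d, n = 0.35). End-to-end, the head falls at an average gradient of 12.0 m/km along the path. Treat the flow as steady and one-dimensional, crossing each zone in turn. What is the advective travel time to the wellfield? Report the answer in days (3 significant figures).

446 days

Continuity: the same q passes through each zone, so ΔH = q·Σ(L_j/K_j) — the zones act as resistances in series.
Σ(L/K) = 195/29.2 + 319/121 + 250/26.6 = 6.678 + 2.636 + 9.398 = 18.71 d
K_eq = L_total / Σ(L/K) = 764 / 18.71 = 40.83 m/d
q = K_eq · i = 40.83 × 0.012 = 0.4899 m/d (same in every zone)
Zone A: v = q/n = 0.4899/0.28 = 1.750 m/d → t_A = 195/1.750 = 111.4 d
Zone B: v = q/n = 0.4899/0.24 = 2.041 m/d → t_B = 319/2.041 = 156.3 d
Zone C: v = q/n = 0.4899/0.35 = 1.400 m/d → t_C = 250/1.400 = 178.6 d
Total t = 111.4 + 156.3 + 178.6 = 446.3 d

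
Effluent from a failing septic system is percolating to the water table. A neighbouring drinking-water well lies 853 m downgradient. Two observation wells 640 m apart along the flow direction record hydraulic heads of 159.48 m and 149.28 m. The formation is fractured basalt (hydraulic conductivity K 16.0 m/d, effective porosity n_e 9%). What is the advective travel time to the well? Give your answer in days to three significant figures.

301 days

Hydraulic gradient i = (159.48 − 149.28) / 640 = 10.20 / 640 = 0.01594
Specific discharge q = 16.0 × 0.01594 = 0.2550 m/d
Seepage velocity v = q / n = 0.2550 / 0.09 = 2.833 m/d
t = L / v = 853 / 2.833 = 301.1 d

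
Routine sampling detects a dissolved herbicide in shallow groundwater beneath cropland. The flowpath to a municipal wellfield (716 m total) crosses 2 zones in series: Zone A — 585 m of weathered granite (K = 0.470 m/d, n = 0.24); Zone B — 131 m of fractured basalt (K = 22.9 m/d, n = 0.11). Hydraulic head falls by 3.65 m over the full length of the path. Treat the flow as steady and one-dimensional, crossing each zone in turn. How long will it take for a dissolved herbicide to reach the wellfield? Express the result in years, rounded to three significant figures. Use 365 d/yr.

145 years

Steady 1-D flow in series ⇒ the Darcy flux q is identical in every zone and the zone head losses add (resistances L/K in series).
Σ(L/K) = 585/0.470 + 131/22.9 = 1245 + 5.721 = 1250 d
q = ΔH / Σ(L/K) = 3.65 / 1250 = 0.002919 m/d (same in every zone)
Zone A: v = q/n = 0.002919/0.24 = 0.01216 m/d → t_A = 585/0.01216 = 48100 d
Zone B: v = q/n = 0.002919/0.11 = 0.02654 m/d → t_B = 131/0.02654 = 4937 d
Total t = 48100 + 4937 = 53030 d
   = 53030 / 365 = 145 yr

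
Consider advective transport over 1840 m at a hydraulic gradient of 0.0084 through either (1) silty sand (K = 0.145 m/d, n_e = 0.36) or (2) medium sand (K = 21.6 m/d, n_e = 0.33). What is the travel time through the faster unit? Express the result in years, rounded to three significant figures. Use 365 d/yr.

Unit 1 (silty sand): v = 0.145×0.0084/0.36 = 0.003383 m/d, t = 1840/0.003383 = 543800 d
Unit 2 (medium sand): v = 21.6×0.0084/0.33 = 0.5498 m/d, t = 1840/0.5498 = 3347 d
Faster: 3347 d / 365 = 9.17 yr

9.17 years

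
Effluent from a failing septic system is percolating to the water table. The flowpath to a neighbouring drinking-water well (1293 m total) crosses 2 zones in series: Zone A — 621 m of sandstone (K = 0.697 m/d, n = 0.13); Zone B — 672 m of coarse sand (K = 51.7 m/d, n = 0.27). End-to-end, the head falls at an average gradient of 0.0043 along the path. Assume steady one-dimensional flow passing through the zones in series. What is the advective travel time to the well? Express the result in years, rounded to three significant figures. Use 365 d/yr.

Steady 1-D flow in series ⇒ the Darcy flux q is identical in every zone and the zone head losses add (resistances L/K in series).
Σ(L/K) = 621/0.697 + 672/51.7 = 891.0 + 13.00 = 904.0 d
K_eq = L_total / Σ(L/K) = 1293 / 904.0 = 1.430 m/d
q = K_eq · i = 1.430 × 0.0043 = 0.006151 m/d (same in every zone)
Zone A: v = q/n = 0.006151/0.13 = 0.04731 m/d → t_A = 621/0.04731 = 13130 d
Zone B: v = q/n = 0.006151/0.27 = 0.02278 m/d → t_B = 672/0.02278 = 29500 d
Total t = 13130 + 29500 = 42630 d
   = 42630 / 365 = 117 yr

117 years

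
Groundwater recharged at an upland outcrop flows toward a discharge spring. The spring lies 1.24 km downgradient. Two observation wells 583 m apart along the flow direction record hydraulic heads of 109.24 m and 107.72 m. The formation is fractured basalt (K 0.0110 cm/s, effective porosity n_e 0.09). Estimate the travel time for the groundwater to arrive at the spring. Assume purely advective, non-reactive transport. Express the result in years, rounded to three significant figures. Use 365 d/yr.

12.3 years

Hydraulic gradient i = (109.24 − 107.72) / 583 = 1.52 / 583 = 0.002607
K = 0.0110 cm/s × 864 = 9.504 m/d
Darcy flux q = K·i = 9.504 × 0.002607 = 0.02478 m/d
v_s = q/n_e = 0.02478/0.09 = 0.2753 m/d
L = 1.24 km = 1240 m
t = L / v = 1240 / 0.2753 = 4504 d
   = 4504 / 365 = 12.3 yr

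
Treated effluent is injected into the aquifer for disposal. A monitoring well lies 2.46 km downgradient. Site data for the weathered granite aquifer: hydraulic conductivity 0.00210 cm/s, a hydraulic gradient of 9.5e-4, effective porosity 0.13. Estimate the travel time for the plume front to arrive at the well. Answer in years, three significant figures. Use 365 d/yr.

K = 0.00210 cm/s × 864 = 1.814 m/d
Darcy flux q = K·i = 1.814 × 9.5e-4 = 0.001724 m/d
Average linear velocity = 0.001724 / 0.13 = 0.01326 m/d
L = 2.46 km = 2460 m
t = L / v = 2460 / 0.01326 = 185500 d
   = 185500 / 365 = 508 yr

508 years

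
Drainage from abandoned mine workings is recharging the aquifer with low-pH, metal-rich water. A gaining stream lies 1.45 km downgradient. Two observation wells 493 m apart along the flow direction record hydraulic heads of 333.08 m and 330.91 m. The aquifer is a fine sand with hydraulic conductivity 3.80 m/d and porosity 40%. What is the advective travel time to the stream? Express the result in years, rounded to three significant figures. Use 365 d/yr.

95.0 years

Hydraulic gradient i = (333.08 − 330.91) / 493 = 2.17 / 493 = 0.004402
Darcy flux q = K·i = 3.80 × 0.004402 = 0.01673 m/d
v_s = q/n_e = 0.01673/0.40 = 0.04182 m/d
L = 1.45 km = 1450 m
t = L / v = 1450 / 0.04182 = 34680 d
   = 34680 / 365 = 95.0 yr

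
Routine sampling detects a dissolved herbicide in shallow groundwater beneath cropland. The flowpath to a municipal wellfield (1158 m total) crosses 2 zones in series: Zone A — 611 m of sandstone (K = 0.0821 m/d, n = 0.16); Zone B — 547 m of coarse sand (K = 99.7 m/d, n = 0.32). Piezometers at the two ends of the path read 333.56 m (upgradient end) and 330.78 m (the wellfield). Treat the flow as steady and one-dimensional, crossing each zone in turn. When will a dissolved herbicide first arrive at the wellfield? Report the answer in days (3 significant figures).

Total head drop ΔH = 333.56 − 330.78 = 2.78 m
Continuity: the same q passes through each zone, so ΔH = q·Σ(L_j/K_j) — the zones act as resistances in series.
Σ(L/K) = 611/0.0821 + 547/99.7 = 7442 + 5.486 = 7448 d
q = ΔH / Σ(L/K) = 2.78 / 7448 = 3.733e-4 m/d (same in every zone)
Zone A: v = q/n = 3.733e-4/0.16 = 0.002333 m/d → t_A = 611/0.002333 = 261900 d
Zone B: v = q/n = 3.733e-4/0.32 = 0.001166 m/d → t_B = 547/0.001166 = 468900 d
Total t = 261900 + 468900 = 730800 d

731000 days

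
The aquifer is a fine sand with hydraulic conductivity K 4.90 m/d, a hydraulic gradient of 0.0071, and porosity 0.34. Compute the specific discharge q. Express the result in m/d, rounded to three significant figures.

0.0348 m/d

Specific discharge q = 4.90 × 0.0071 = 0.03479 m/d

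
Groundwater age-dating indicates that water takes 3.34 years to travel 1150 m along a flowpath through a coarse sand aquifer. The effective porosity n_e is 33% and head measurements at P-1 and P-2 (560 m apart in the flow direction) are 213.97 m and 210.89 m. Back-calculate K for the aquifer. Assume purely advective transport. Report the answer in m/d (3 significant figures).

Hydraulic gradient i = (213.97 − 210.89) / 560 = 3.08 / 560 = 0.005500
t = 3.34 years = 1219 d
v = L / t = 1150 / 1219 = 0.9433 m/d
K = v · n / i = 0.9433 × 0.33 / 0.005500 = 56.6 m/d

56.6 m/d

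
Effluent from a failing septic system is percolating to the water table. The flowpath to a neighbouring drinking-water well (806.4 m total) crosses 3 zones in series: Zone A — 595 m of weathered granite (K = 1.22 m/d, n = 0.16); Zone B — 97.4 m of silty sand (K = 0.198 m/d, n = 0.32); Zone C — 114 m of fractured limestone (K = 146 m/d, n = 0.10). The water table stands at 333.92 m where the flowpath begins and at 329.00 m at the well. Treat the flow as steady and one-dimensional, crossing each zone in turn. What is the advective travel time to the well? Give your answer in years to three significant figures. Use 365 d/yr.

75.2 years

Total head drop ΔH = 333.92 − 329.00 = 4.92 m
Steady 1-D flow in series ⇒ the Darcy flux q is identical in every zone and the zone head losses add (resistances L/K in series).
Σ(L/K) = 595/1.22 + 97.4/0.198 + 114/146 = 487.7 + 491.9 + 0.7808 = 980.4 d
q = ΔH / Σ(L/K) = 4.92 / 980.4 = 0.005018 m/d (same in every zone)
Zone A: v = q/n = 0.005018/0.16 = 0.03136 m/d → t_A = 595/0.03136 = 18970 d
Zone B: v = q/n = 0.005018/0.32 = 0.01568 m/d → t_B = 97.4/0.01568 = 6211 d
Zone C: v = q/n = 0.005018/0.10 = 0.05018 m/d → t_C = 114/0.05018 = 2272 d
Total t = 18970 + 6211 + 2272 = 27450 d
   = 27450 / 365 = 75.2 yr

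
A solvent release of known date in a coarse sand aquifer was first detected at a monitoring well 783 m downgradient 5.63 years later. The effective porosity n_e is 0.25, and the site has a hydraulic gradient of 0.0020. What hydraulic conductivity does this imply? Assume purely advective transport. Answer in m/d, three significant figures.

t = 5.63 years = 2055 d
v = L / t = 783 / 2055 = 0.3810 m/d
K = v · n / i = 0.3810 × 0.25 / 0.0020 = 47.6 m/d

47.6 m/d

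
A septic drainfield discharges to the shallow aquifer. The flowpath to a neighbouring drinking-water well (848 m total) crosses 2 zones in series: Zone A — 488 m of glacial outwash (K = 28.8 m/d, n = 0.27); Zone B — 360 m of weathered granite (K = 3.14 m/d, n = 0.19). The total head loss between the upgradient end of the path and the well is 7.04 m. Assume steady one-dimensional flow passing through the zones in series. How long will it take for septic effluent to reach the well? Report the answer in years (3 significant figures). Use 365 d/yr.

Continuity: the same q passes through each zone, so ΔH = q·Σ(L_j/K_j) — the zones act as resistances in series.
Σ(L/K) = 488/28.8 + 360/3.14 = 16.94 + 114.6 = 131.6 d
q = ΔH / Σ(L/K) = 7.04 / 131.6 = 0.05350 m/d (same in every zone)
Zone A: v = q/n = 0.05350/0.27 = 0.1981 m/d → t_A = 488/0.1981 = 2463 d
Zone B: v = q/n = 0.05350/0.19 = 0.2816 m/d → t_B = 360/0.2816 = 1279 d
Total t = 2463 + 1279 = 3741 d
   = 3741 / 365 = 10.3 yr

10.3 years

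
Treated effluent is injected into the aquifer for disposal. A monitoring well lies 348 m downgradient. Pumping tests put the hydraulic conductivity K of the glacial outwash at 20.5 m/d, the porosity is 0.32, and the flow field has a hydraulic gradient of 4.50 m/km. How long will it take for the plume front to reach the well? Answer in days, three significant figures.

q = Ki = 20.5 × 0.0045 = 0.09225 m/d
Seepage velocity v = q / n = 0.09225 / 0.32 = 0.2883 m/d
t = L / v = 348 / 0.2883 = 1207 d

1210 days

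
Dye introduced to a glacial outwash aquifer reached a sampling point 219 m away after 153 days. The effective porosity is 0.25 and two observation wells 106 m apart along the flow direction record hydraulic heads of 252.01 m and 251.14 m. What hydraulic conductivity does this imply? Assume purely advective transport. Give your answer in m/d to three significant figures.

43.6 m/d

Hydraulic gradient i = (252.01 − 251.14) / 106 = 0.87 / 106 = 0.008208
v = L / t = 219 / 153 = 1.431 m/d
K = v · n / i = 1.431 × 0.25 / 0.008208 = 43.6 m/d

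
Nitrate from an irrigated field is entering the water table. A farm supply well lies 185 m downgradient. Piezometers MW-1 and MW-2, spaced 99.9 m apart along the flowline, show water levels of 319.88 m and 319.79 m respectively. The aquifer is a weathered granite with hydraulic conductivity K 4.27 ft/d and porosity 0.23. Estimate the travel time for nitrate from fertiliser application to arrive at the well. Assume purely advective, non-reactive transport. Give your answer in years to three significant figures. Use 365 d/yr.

99.4 years

Hydraulic gradient i = (319.88 − 319.79) / 99.9 = 0.09 / 99.9 = 9.009e-4
K = 4.27 ft/d × 0.3048 = 1.301 m/d
q = Ki = 1.301 × 9.009e-4 = 0.001173 m/d
Average linear velocity = 0.001173 / 0.23 = 0.005098 m/d
t = L / v = 185 / 0.005098 = 36290 d
   = 36290 / 365 = 99.4 yr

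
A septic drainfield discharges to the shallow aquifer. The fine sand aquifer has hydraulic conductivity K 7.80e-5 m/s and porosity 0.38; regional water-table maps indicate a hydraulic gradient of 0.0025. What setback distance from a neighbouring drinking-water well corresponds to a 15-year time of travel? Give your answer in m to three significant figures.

243 m

K = 7.80e-5 m/s × 86400 s/d = 6.739 m/d
Darcy flux q = K·i = 6.739 × 0.0025 = 0.01685 m/d
Seepage velocity v = q / n = 0.01685 / 0.38 = 0.04434 m/d
T = 15 yr × 365 = 5475 d
L = v × T = 0.04434 × 5475 = 242.7 m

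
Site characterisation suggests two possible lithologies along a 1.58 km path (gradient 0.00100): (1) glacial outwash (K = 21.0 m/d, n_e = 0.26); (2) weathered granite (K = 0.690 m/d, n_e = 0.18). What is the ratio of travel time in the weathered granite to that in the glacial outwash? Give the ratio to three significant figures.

21.1

Unit 1 (glacial outwash): v = 21.0×0.0010/0.26 = 0.08077 m/d, t = 1580/0.08077 = 19560 d
Unit 2 (weathered granite): v = 0.690×0.0010/0.18 = 0.003833 m/d, t = 1580/0.003833 = 412200 d
t(weathered granite) / t(glacial outwash) = 412200/19560 = 21.1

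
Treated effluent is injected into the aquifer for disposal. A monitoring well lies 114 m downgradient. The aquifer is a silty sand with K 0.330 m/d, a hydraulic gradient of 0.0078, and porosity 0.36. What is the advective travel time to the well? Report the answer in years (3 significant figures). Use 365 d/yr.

Darcy flux q = K·i = 0.330 × 0.0078 = 0.002574 m/d
v_s = q/n_e = 0.002574/0.36 = 0.007150 m/d
t = L / v = 114 / 0.007150 = 15940 d
   = 15940 / 365 = 43.7 yr

43.7 years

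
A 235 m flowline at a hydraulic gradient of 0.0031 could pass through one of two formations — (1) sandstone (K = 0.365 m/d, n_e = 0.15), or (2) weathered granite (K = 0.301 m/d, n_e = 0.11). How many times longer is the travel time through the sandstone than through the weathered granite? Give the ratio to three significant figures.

1.12

Unit 1 (sandstone): v = 0.365×0.0031/0.15 = 0.007543 m/d, t = 235/0.007543 = 31150 d
Unit 2 (weathered granite): v = 0.301×0.0031/0.11 = 0.008483 m/d, t = 235/0.008483 = 27700 d
t(sandstone) / t(weathered granite) = 31150/27700 = 1.12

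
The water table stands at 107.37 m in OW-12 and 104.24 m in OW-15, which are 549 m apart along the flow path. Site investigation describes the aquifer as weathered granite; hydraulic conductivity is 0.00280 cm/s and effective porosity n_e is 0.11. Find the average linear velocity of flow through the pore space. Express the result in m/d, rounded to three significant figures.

Hydraulic gradient i = (107.37 − 104.24) / 549 = 3.13 / 549 = 0.005701
K = 0.00280 cm/s × 864 = 2.419 m/d
Specific discharge q = 2.419 × 0.005701 = 0.01379 m/d
v = Ki/n = 2.419·0.005701/0.11 = 0.1254 m/d

0.125 m/d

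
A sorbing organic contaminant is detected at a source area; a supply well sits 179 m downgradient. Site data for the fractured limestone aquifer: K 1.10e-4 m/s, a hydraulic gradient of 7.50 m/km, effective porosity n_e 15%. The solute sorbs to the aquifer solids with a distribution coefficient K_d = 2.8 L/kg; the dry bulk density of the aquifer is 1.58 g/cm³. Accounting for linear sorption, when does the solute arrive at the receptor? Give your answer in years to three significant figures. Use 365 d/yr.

31.5 years

K = 1.10e-4 m/s × 86400 s/d = 9.504 m/d
q = Ki = 9.504 × 0.0075 = 0.07128 m/d
Seepage velocity v = q / n = 0.07128 / 0.15 = 0.4752 m/d
Retardation R = 1 + ρ_b·K_d/n = 1 + 1.58×2.8/0.15 = 30.49
Contaminant velocity v_c = v/R = 0.4752/30.49 = 0.01558 m/d
t = L/v_c = 179/0.01558 = 11490 d
   = 11490/365 = 31.5 yr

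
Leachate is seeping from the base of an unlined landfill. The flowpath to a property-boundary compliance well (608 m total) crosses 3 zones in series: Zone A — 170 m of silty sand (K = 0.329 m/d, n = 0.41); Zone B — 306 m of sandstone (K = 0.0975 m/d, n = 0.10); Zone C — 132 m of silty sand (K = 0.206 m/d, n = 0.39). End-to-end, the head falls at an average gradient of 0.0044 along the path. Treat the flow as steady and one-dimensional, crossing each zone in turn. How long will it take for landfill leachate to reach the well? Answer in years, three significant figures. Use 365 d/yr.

Steady 1-D flow in series ⇒ the Darcy flux q is identical in every zone and the zone head losses add (resistances L/K in series).
Σ(L/K) = 170/0.329 + 306/0.0975 + 132/0.206 = 516.7 + 3138 + 640.8 = 4296 d
K_eq = L_total / Σ(L/K) = 608 / 4296 = 0.1415 m/d
q = K_eq · i = 0.1415 × 0.0044 = 6.227e-4 m/d (same in every zone)
Zone A: v = q/n = 6.227e-4/0.41 = 0.001519 m/d → t_A = 170/0.001519 = 111900 d
Zone B: v = q/n = 6.227e-4/0.10 = 0.006227 m/d → t_B = 306/0.006227 = 49140 d
Zone C: v = q/n = 6.227e-4/0.39 = 0.001597 m/d → t_C = 132/0.001597 = 82670 d
Total t = 111900 + 49140 + 82670 = 243700 d
   = 243700 / 365 = 668 yr

668 years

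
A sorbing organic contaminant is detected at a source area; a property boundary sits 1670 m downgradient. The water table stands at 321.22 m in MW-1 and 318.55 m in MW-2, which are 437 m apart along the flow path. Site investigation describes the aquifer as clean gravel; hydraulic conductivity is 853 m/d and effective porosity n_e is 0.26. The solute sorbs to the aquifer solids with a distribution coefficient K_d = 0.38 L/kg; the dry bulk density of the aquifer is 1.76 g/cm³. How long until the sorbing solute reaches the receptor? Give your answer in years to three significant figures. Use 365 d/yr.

0.815 years

Hydraulic gradient i = (321.22 − 318.55) / 437 = 2.67 / 437 = 0.006110
Darcy flux q = K·i = 853 × 0.006110 = 5.212 m/d
Average linear velocity = 5.212 / 0.26 = 20.04 m/d
Retardation R = 1 + ρ_b·K_d/n = 1 + 1.76×0.38/0.26 = 3.572
Contaminant velocity v_c = v/R = 20.04/3.572 = 5.611 m/d
t = L/v_c = 1670/5.611 = 297.6 d
   = 297.6/365 = 0.815 yr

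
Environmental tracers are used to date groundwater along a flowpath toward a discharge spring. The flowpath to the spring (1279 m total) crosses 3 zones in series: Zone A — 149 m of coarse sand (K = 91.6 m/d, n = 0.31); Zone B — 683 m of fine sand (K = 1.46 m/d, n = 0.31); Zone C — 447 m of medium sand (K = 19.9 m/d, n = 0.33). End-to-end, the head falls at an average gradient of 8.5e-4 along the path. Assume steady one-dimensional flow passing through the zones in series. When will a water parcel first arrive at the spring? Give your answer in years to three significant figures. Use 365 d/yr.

503 years

Continuity: the same q passes through each zone, so ΔH = q·Σ(L_j/K_j) — the zones act as resistances in series.
Σ(L/K) = 149/91.6 + 683/1.46 + 447/19.9 = 1.627 + 467.8 + 22.46 = 491.9 d
K_eq = L_total / Σ(L/K) = 1279 / 491.9 = 2.600 m/d
q = K_eq · i = 2.600 × 8.5e-4 = 0.002210 m/d (same in every zone)
Zone A: v = q/n = 0.002210/0.31 = 0.007129 m/d → t_A = 149/0.007129 = 20900 d
Zone B: v = q/n = 0.002210/0.31 = 0.007129 m/d → t_B = 683/0.007129 = 95800 d
Zone C: v = q/n = 0.002210/0.33 = 0.006697 m/d → t_C = 447/0.006697 = 66740 d
Total t = 20900 + 95800 + 66740 = 183400 d
   = 183400 / 365 = 503 yr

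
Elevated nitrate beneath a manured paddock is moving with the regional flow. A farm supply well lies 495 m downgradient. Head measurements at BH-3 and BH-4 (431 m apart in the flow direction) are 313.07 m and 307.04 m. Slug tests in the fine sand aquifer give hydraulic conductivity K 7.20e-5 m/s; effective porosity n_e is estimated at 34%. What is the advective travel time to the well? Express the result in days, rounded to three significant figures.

Hydraulic gradient i = (313.07 − 307.04) / 431 = 6.03 / 431 = 0.01399
K = 7.20e-5 m/s × 86400 s/d = 6.221 m/d
Darcy flux q = K·i = 6.221 × 0.01399 = 0.08703 m/d
v_s = q/n_e = 0.08703/0.34 = 0.2560 m/d
t = L / v = 495 / 0.2560 = 1934 d

1930 days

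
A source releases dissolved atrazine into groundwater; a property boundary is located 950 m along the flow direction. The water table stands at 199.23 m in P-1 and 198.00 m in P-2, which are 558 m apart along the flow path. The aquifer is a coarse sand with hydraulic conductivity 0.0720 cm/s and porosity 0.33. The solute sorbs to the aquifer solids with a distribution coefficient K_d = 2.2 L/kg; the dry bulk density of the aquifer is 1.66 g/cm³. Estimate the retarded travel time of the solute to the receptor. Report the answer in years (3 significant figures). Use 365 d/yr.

Hydraulic gradient i = (199.23 − 198.00) / 558 = 1.23 / 558 = 0.002204
K = 0.0720 cm/s × 864 = 62.21 m/d
q = Ki = 62.21 × 0.002204 = 0.1371 m/d
v = Ki/n = 62.21·0.002204/0.33 = 0.4155 m/d
Retardation R = 1 + ρ_b·K_d/n = 1 + 1.66×2.2/0.33 = 12.07
Contaminant velocity v_c = v/R = 0.4155/12.07 = 0.03444 m/d
t = L/v_c = 950/0.03444 = 27590 d
   = 27590/365 = 75.6 yr

75.6 years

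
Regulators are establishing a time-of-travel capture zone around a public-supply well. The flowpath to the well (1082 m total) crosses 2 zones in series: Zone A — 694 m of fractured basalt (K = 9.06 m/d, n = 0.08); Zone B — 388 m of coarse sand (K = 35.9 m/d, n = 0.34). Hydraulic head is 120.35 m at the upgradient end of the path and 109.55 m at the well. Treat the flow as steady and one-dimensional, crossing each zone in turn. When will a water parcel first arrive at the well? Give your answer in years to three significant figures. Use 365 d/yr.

4.16 years

Total head drop ΔH = 120.35 − 109.55 = 10.80 m
Continuity: the same q passes through each zone, so ΔH = q·Σ(L_j/K_j) — the zones act as resistances in series.
Σ(L/K) = 694/9.06 + 388/35.9 = 76.60 + 10.81 = 87.41 d
q = ΔH / Σ(L/K) = 10.80 / 87.41 = 0.1236 m/d (same in every zone)
Zone A: v = q/n = 0.1236/0.08 = 1.544 m/d → t_A = 694/1.544 = 449.3 d
Zone B: v = q/n = 0.1236/0.34 = 0.3634 m/d → t_B = 388/0.3634 = 1068 d
Total t = 449.3 + 1068 = 1517 d
   = 1517 / 365 = 4.16 yr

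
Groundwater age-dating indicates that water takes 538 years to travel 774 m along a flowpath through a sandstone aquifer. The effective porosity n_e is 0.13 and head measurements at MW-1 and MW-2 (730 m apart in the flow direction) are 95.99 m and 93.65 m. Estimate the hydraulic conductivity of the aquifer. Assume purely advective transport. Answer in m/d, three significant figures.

0.160 m/d

Hydraulic gradient i = (95.99 − 93.65) / 730 = 2.34 / 730 = 0.003205
t = 538 years = 196400 d
v = L / t = 774 / 196400 = 0.003942 m/d
K = v · n / i = 0.003942 × 0.13 / 0.003205 = 0.160 m/d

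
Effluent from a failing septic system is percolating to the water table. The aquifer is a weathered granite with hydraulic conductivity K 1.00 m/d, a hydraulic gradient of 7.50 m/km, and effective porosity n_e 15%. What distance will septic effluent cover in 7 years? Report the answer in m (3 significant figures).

Specific discharge q = 1.00 × 0.0075 = 0.007500 m/d
Average linear velocity = 0.007500 / 0.15 = 0.05000 m/d
T = 7 yr × 365 = 2555 d
L = v × T = 0.05000 × 2555 = 127.8 m

128 m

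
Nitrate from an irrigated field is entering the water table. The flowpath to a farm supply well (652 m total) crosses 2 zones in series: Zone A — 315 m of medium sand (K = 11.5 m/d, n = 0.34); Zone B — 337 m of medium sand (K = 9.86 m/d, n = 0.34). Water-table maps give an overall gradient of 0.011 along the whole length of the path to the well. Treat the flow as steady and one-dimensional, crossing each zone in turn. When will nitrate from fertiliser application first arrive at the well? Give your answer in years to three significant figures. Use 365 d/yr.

5.21 years

For zones in series the flux q is common to all zones; the equivalent conductivity is the harmonic (thickness-weighted) mean, K_eq = L_total / Σ(L_j/K_j).
Σ(L/K) = 315/11.5 + 337/9.86 = 27.39 + 34.18 = 61.57 d
K_eq = L_total / Σ(L/K) = 652 / 61.57 = 10.59 m/d
q = K_eq · i = 10.59 × 0.011 = 0.1165 m/d (same in every zone)
Zone A: v = q/n = 0.1165/0.34 = 0.3426 m/d → t_A = 315/0.3426 = 919.4 d
Zone B: v = q/n = 0.1165/0.34 = 0.3426 m/d → t_B = 337/0.3426 = 983.6 d
Total t = 919.4 + 983.6 = 1903 d
   = 1903 / 365 = 5.21 yr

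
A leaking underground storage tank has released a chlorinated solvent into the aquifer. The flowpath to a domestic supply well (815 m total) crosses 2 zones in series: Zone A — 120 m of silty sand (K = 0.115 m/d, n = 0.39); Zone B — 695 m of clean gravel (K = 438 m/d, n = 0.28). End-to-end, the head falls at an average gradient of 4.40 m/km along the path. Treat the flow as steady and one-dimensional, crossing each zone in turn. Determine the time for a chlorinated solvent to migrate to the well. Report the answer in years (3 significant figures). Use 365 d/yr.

For zones in series the flux q is common to all zones; the equivalent conductivity is the harmonic (thickness-weighted) mean, K_eq = L_total / Σ(L_j/K_j).
Σ(L/K) = 120/0.115 + 695/438 = 1043 + 1.587 = 1045 d
K_eq = L_total / Σ(L/K) = 815 / 1045 = 0.7799 m/d
q = K_eq · i = 0.7799 × 0.0044 = 0.003431 m/d (same in every zone)
Zone A: v = q/n = 0.003431/0.39 = 0.008798 m/d → t_A = 120/0.008798 = 13640 d
Zone B: v = q/n = 0.003431/0.28 = 0.01225 m/d → t_B = 695/0.01225 = 56710 d
Total t = 13640 + 56710 = 70350 d
   = 70350 / 365 = 193 yr

193 years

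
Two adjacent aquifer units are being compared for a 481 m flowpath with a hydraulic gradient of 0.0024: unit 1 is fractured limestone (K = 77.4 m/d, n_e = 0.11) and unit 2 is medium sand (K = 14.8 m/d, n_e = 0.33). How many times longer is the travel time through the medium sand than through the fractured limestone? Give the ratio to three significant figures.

15.7

Unit 1 (fractured limestone): v = 77.4×0.0024/0.11 = 1.689 m/d, t = 481/1.689 = 284.8 d
Unit 2 (medium sand): v = 14.8×0.0024/0.33 = 0.1076 m/d, t = 481/0.1076 = 4469 d
t(medium sand) / t(fractured limestone) = 4469/284.8 = 15.7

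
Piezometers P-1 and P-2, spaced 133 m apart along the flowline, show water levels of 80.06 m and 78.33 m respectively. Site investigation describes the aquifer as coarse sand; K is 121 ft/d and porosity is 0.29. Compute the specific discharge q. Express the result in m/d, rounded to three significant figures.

Hydraulic gradient i = (80.06 − 78.33) / 133 = 1.73 / 133 = 0.01301
K = 121 ft/d × 0.3048 = 36.88 m/d
Darcy flux q = K·i = 36.88 × 0.01301 = 0.4797 m/d

0.480 m/d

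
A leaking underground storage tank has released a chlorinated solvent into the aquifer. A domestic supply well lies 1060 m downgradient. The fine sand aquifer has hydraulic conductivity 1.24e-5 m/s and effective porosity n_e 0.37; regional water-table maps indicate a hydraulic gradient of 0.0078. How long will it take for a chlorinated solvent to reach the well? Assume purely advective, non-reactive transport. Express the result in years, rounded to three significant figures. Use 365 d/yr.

K = 1.24e-5 m/s × 86400 s/d = 1.071 m/d
Specific discharge q = 1.071 × 0.0078 = 0.008357 m/d
Average linear velocity = 0.008357 / 0.37 = 0.02259 m/d
t = L / v = 1060 / 0.02259 = 46930 d
   = 46930 / 365 = 129 yr

129 years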